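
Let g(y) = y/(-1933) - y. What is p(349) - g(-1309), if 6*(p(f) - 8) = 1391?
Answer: -12408049/11598 ≈ -1069.8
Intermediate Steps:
g(y) = -1934*y/1933 (g(y) = y*(-1/1933) - y = -y/1933 - y = -1934*y/1933)
p(f) = 1439/6 (p(f) = 8 + (⅙)*1391 = 8 + 1391/6 = 1439/6)
p(349) - g(-1309) = 1439/6 - (-1934)*(-1309)/1933 = 1439/6 - 1*2531606/1933 = 1439/6 - 2531606/1933 = -12408049/11598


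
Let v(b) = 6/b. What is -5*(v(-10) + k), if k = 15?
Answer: -72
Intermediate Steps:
-5*(v(-10) + k) = -5*(6/(-10) + 15) = -5*(6*(-1/10) + 15) = -5*(-3/5 + 15) = -5*72/5 = -72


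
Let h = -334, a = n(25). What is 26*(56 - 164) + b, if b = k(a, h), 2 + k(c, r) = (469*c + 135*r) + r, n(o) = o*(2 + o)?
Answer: 268341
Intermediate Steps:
a = 675 (a = 25*(2 + 25) = 25*27 = 675)
k(c, r) = -2 + 136*r + 469*c (k(c, r) = -2 + ((469*c + 135*r) + r) = -2 + ((135*r + 469*c) + r) = -2 + (136*r + 469*c) = -2 + 136*r + 469*c)
b = 271149 (b = -2 + 136*(-334) + 469*675 = -2 - 45424 + 316575 = 271149)
26*(56 - 164) + b = 26*(56 - 164) + 271149 = 26*(-108) + 271149 = -2808 + 271149 = 268341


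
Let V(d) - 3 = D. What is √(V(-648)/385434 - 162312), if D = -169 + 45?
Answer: I*√54677932524346/18354 ≈ 402.88*I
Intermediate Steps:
D = -124
V(d) = -121 (V(d) = 3 - 124 = -121)
√(V(-648)/385434 - 162312) = √(-121/385434 - 162312) = √(-62560563529/385434) = I*√54677932524346/18354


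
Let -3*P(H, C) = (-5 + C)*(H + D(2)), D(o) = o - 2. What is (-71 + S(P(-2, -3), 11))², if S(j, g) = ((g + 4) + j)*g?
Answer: 11236/9 ≈ 1248.4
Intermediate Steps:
D(o) = -2 + o
P(H, C) = -H*(-5 + C)/3 (P(H, C) = -(-5 + C)*(H + (-2 + 2))/3 = -(-5 + C)*(H + 0)/3 = -(-5 + C)*H/3 = -H*(-5 + C)/3)
S(j, g) = g*(4 + g + j) (S(j, g) = ((4 + g) + j)*g = (4 + g + j)*g = g*(4 + g + j))
(-71 + S(P(-2, -3), 11))² = (-71 + 11*(4 + 11 + (⅓)*(-2)*(5 - 1*(-3))))² = (-71 + 11*(4 + 11 + (⅓)*(-2)*(5 + 3)))² = (-71 + 11*(4 + 11 + (⅓)*(-2)*8))² = (-71 + 11*(4 + 11 - 16/3))² = (-71 + 11*(29/3))² = (-71 + 319/3)² = (106/3)² = 11236/9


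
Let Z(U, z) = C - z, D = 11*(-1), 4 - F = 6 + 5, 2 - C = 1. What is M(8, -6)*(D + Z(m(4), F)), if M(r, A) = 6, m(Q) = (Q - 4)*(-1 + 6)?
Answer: -18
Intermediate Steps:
C = 1 (C = 2 - 1*1 = 2 - 1 = 1)
F = -7 (F = 4 - (6 + 5) = 4 - 1*11 = 4 - 11 = -7)
m(Q) = -20 + 5*Q (m(Q) = (-4 + Q)*5 = -20 + 5*Q)
D = -11
Z(U, z) = 1 - z
M(8, -6)*(D + Z(m(4), F)) = 6*(-11 + (1 - 1*(-7))) = 6*(-11 + (1 + 7)) = 6*(-11 + 8) = 6*(-3) = -18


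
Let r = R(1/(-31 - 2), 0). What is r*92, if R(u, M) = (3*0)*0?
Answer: 0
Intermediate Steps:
R(u, M) = 0 (R(u, M) = 0*0 = 0)
r = 0
r*92 = 0*92 = 0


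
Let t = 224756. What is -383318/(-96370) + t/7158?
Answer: 265255717/7498005 ≈ 35.377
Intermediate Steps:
-383318/(-96370) + t/7158 = -383318/(-96370) + 224756/7158 = -383318*(-1/96370) + 224756*(1/7158) = 8333/2095 + 112378/3579 = 265255717/7498005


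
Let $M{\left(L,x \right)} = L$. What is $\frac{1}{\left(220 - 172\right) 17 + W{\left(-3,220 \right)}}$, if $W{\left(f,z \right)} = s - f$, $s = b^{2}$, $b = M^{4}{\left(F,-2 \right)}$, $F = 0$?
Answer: $\frac{1}{819} \approx 0.001221$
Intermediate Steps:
$b = 0$ ($b = 0^{4} = 0$)
$s = 0$ ($s = 0^{2} = 0$)
$W{\left(f,z \right)} = - f$ ($W{\left(f,z \right)} = 0 - f = - f$)
$\frac{1}{\left(220 - 172\right) 17 + W{\left(-3,220 \right)}} = \frac{1}{\left(220 - 172\right) 17 - -3} = \frac{1}{\left(220 - 172\right) 17 + 3} = \frac{1}{48 \cdot 17 + 3} = \frac{1}{816 + 3} = \frac{1}{819}$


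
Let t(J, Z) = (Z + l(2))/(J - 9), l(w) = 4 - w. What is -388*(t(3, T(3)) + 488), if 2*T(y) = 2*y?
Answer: -567062/3 ≈ -1.8902e+5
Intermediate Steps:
T(y) = y (T(y) = (2*y)/2 = y)
t(J, Z) = (2 + Z)/(-9 + J) (t(J, Z) = (Z + (4 - 1*2))/(J - 9) = (Z + (4 - 2))/(-9 + J) = (Z + 2)/(-9 + J) = (2 + Z)/(-9 + J))
-388*(t(3, T(3)) + 488) = -388*((2 + 3)/(-9 + 3) + 488) = -388*(5/(-6) + 488) = -388*(-⅙*5 + 488) = -388*(-⅚ + 488) = -388*2923/6 = -567062/3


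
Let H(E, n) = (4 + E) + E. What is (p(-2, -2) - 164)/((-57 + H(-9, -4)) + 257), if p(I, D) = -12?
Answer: -88/93 ≈ -0.94624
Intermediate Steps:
H(E, n) = 4 + 2*E
(p(-2, -2) - 164)/((-57 + H(-9, -4)) + 257) = (-12 - 164)/((-57 + (4 + 2*(-9))) + 257) = -176/((-57 + (4 - 18)) + 257) = -176/((-57 - 14) + 257) = -176/(-71 + 257) = -176/186 = -176*1/186 = -88/93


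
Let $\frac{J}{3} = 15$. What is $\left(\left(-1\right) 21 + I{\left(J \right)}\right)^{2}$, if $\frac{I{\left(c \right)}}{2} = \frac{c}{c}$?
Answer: $361$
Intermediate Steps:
$J = 45$ ($J = 3 \cdot 15 = 45$)
$I{\left(c \right)} = 2$ ($I{\left(c \right)} = 2 \frac{c}{c} = 2 \cdot 1 = 2$)
$\left(\left(-1\right) 21 + I{\left(J \right)}\right)^{2} = \left(\left(-1\right) 21 + 2\right)^{2} = \left(-21 + 2\right)^{2} = \left(-19\right)^{2} = 361$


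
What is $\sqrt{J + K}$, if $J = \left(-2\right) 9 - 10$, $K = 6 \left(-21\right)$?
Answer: $i \sqrt{154} \approx 12.41 i$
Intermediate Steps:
$K = -126$
$J = -28$ ($J = -18 - 10 = -28$)
$\sqrt{J + K} = \sqrt{-28 - 126} = \sqrt{-154} = i \sqrt{154}$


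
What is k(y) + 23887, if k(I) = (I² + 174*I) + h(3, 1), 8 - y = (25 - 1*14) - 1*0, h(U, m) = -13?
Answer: 23361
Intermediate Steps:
y = -3 (y = 8 - ((25 - 1*14) - 1*0) = 8 - ((25 - 14) + 0) = 8 - (11 + 0) = 8 - 1*11 = 8 - 11 = -3)
k(I) = -13 + I² + 174*I (k(I) = (I² + 174*I) - 13 = -13 + I² + 174*I)
k(y) + 23887 = (-13 + (-3)² + 174*(-3)) + 23887 = (-13 + 9 - 522) + 23887 = -526 + 23887 = 23361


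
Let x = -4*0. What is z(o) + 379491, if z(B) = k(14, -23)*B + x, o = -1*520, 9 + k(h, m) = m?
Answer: 396131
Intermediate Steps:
k(h, m) = -9 + m
x = 0
o = -520
z(B) = -32*B (z(B) = (-9 - 23)*B + 0 = -32*B + 0 = -32*B)
z(o) + 379491 = -32*(-520) + 379491 = 16640 + 379491 = 396131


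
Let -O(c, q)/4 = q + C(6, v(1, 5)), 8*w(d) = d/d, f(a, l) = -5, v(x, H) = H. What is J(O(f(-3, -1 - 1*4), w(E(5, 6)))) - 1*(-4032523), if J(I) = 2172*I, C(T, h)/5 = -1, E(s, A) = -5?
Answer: 4074877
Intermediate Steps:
C(T, h) = -5 (C(T, h) = 5*(-1) = -5)
w(d) = ⅛ (w(d) = (d/d)/8 = (⅛)*1 = ⅛)
O(c, q) = 20 - 4*q (O(c, q) = -4*(q - 5) = -4*(-5 + q) = 20 - 4*q)
J(O(f(-3, -1 - 1*4), w(E(5, 6)))) - 1*(-4032523) = 2172*(20 - 4*⅛) - 1*(-4032523) = 2172*(20 - ½) + 4032523 = 2172*(39/2) + 4032523 = 42354 + 4032523 = 4074877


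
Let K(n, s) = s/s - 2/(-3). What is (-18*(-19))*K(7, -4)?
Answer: 570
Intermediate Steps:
K(n, s) = 5/3 (K(n, s) = 1 - 2*(-⅓) = 1 + ⅔ = 5/3)
(-18*(-19))*K(7, -4) = -18*(-19)*(5/3) = 342*(5/3) = 570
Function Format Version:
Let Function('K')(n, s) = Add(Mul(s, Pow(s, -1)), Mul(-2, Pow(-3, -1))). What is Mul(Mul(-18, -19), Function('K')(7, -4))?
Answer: 570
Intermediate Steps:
Function('K')(n, s) = Rational(5, 3) (Function('K')(n, s) = Add(1, Mul(-2, Rational(-1, 3))) = Add(1, Rational(2, 3)) = Rational(5, 3))
Mul(Mul(-18, -19), Function('K')(7, -4)) = Mul(Mul(-18, -19), Rational(5, 3)) = Mul(342, Rational(5, 3)) = 570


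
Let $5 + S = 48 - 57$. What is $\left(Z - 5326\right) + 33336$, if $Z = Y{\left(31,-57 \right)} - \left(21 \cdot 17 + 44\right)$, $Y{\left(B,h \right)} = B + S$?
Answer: $27626$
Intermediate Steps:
$S = -14$ ($S = -5 + \left(48 - 57\right) = -5 - 9 = -14$)
$Y{\left(B,h \right)} = -14 + B$ ($Y{\left(B,h \right)} = B - 14 = -14 + B$)
$Z = -384$ ($Z = \left(-14 + 31\right) - \left(21 \cdot 17 + 44\right) = 17 - \left(357 + 44\right) = 17 - 401 = -384$)
$\left(Z - 5326\right) + 33336 = \left(-384 - 5326\right) + 33336 = -5710 + 33336 = 27626$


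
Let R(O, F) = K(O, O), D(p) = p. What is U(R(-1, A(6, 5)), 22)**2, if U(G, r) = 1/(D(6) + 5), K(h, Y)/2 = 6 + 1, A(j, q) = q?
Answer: 1/121 ≈ 0.0082645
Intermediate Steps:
K(h, Y) = 14 (K(h, Y) = 2*(6 + 1) = 2*7 = 14)
R(O, F) = 14
U(G, r) = 1/11 (U(G, r) = 1/(6 + 5) = 1/11)
U(R(-1, A(6, 5)), 22)**2 = (1/11)**2 = 1/121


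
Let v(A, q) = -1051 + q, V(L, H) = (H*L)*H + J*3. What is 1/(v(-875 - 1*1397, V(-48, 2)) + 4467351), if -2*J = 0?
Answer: 1/4466108 ≈ 2.2391e-7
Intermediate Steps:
J = 0 (J = -½*0 = 0)
V(L, H) = L*H² (V(L, H) = (H*L)*H + 0*3 = L*H² + 0 = L*H²)
1/(v(-875 - 1*1397, V(-48, 2)) + 4467351) = 1/((-1051 - 48*2²) + 4467351) = 1/((-1051 - 48*4) + 4467351) = 1/((-1051 - 192) + 4467351) = 1/(-1243 + 4467351) = 1/4466108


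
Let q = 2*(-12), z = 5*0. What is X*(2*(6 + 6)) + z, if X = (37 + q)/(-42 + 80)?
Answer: 156/19 ≈ 8.2105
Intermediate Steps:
z = 0
q = -24
X = 13/38 (X = (37 - 24)/(-42 + 80) = 13/38 ≈ 0.34211)
X*(2*(6 + 6)) + z = 13*(2*(6 + 6))/38 + 0 = 13*(2*12)/38 + 0 = (13/38)*24 + 0 = 156/19 + 0 = 156/19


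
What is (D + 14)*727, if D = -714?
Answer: -508900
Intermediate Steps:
(D + 14)*727 = (-714 + 14)*727 = -700*727 = -508900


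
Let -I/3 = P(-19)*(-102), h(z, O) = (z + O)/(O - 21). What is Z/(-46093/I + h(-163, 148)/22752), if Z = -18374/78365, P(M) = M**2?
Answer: 325824048245952/579846862245035 ≈ 0.56191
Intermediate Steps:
h(z, O) = (O + z)/(-21 + O)
I = 110466 (I = -3*(-19)**2*(-102) = -1083*(-102) = -3*(-36822) = 110466)
Z = -18374/78365 (Z = -18374*1/78365 = -18374/78365 ≈ -0.23447)
Z/(-46093/I + h(-163, 148)/22752) = -18374/(78365*(-46093/110466 + ((148 - 163)/(-21 + 148))/22752)) = -18374/(78365*(-46093*1/110466 + (-15/127)*(1/22752))) = -18374/(78365*(-46093/110466 + ((1/127)*(-15))*(1/22752))) = -18374/(78365*(-46093/110466 - 15/127*1/22752)) = -18374/(78365*(-46093/110466 - 5/963168)) = -18374/(78365*(-7399309159/17732886048)) = -18374/78365*(-17732886048/7399309159) = 325824048245952/579846862245035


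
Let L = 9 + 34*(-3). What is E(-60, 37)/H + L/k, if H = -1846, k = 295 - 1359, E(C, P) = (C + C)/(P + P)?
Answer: 3207963/36336664 ≈ 0.088284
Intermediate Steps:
E(C, P) = C/P (E(C, P) = (2*C)/((2*P)) = (2*C)*(1/(2*P)) = C/P)
k = -1064
L = -93 (L = 9 - 102 = -93)
E(-60, 37)/H + L/k = -60/37/(-1846) - 93/(-1064) = -60*1/37*(-1/1846) - 93*(-1/1064) = -60/37*(-1/1846) + 93/1064 = 30/34151 + 93/1064 = 3207963/36336664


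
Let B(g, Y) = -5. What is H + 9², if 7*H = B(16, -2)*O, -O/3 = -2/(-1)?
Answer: 597/7 ≈ 85.286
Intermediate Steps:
O = -6 (O = -(-6)/(-1) = -(-6)*(-1) = -3*2 = -6)
H = 30/7 (H = (-5*(-6))/7 = (⅐)*30 = 30/7 ≈ 4.2857)
H + 9² = 30/7 + 9² = 30/7 + 81 = 597/7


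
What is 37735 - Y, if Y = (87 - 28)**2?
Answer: 34254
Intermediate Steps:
Y = 3481 (Y = 59**2 = 3481)
37735 - Y = 37735 - 1*3481 = 37735 - 3481 = 34254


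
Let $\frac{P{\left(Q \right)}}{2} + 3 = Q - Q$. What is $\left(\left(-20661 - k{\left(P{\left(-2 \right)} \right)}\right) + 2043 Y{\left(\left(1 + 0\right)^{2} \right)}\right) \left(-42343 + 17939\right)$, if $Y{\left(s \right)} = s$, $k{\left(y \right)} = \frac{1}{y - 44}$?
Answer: $\frac{11358829598}{25} \approx 4.5435 \cdot 10^{8}$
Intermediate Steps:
$P{\left(Q \right)} = -6$ ($P{\left(Q \right)} = -6 + 2 \left(Q - Q\right) = -6 + 2 \cdot 0 = -6 + 0 = -6$)
$k{\left(y \right)} = \frac{1}{-44 + y}$
$\left(\left(-20661 - k{\left(P{\left(-2 \right)} \right)}\right) + 2043 Y{\left(\left(1 + 0\right)^{2} \right)}\right) \left(-42343 + 17939\right) = \left(\left(-20661 - \frac{1}{-44 - 6}\right) + 2043 \left(1 + 0\right)^{2}\right) \left(-42343 + 17939\right) = \left(\left(-20661 - \frac{1}{-50}\right) + 2043 \cdot 1^{2}\right) \left(-24404\right) = \left(\left(-20661 - - \frac{1}{50}\right) + 2043 \cdot 1\right) \left(-24404\right) = \left(\left(-20661 + \frac{1}{50}\right) + 2043\right) \left(-24404\right) = \left(- \frac{1033049}{50} + 2043\right) \left(-24404\right) = \left(- \frac{930899}{50}\right) \left(-24404\right) = \frac{11358829598}{25}$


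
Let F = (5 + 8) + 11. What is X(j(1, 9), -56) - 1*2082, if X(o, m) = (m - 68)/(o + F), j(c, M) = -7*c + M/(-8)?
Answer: -265406/127 ≈ -2089.8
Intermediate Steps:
j(c, M) = -7*c - M/8
F = 24 (F = 13 + 11 = 24)
X(o, m) = (-68 + m)/(24 + o) (X(o, m) = (m - 68)/(o + 24) = (-68 + m)/(24 + o))
X(j(1, 9), -56) - 1*2082 = (-68 - 56)/(24 + (-7*1 - ⅛*9)) - 1*2082 = -124/(24 + (-7 - 9/8)) - 2082 = -124/(24 - 65/8) - 2082 = -124/(127/8) - 2082 = (8/127)*(-124) - 2082 = -992/127 - 2082 = -265406/127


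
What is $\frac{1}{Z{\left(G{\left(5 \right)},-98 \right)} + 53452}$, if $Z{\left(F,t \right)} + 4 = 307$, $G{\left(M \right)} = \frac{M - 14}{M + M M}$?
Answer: $\frac{1}{53755} \approx 1.8603 \cdot 10^{-5}$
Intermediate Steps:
$G{\left(M \right)} = \frac{-14 + M}{M + M^{2}}$
$Z{\left(F,t \right)} = 303$ ($Z{\left(F,t \right)} = -4 + 307 = 303$)
$\frac{1}{Z{\left(G{\left(5 \right)},-98 \right)} + 53452} = \frac{1}{303 + 53452} = \frac{1}{53755}$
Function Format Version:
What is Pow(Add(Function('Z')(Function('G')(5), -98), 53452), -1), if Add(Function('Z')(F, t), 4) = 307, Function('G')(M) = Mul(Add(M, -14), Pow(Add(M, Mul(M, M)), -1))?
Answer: Rational(1, 53755) ≈ 1.8603e-5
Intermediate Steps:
Function('G')(M) = Mul(Pow(Add(M, Pow(M, 2)), -1), Add(-14, M)) (Function('G')(M) = Mul(Add(-14, M), Pow(Add(M, Pow(M, 2)), -1)) = Mul(Pow(Add(M, Pow(M, 2)), -1), Add(-14, M)))
Function('Z')(F, t) = 303 (Function('Z')(F, t) = Add(-4, 307) = 303)
Pow(Add(Function('Z')(Function('G')(5), -98), 53452), -1) = Pow(Add(303, 53452), -1) = Pow(53755, -1) = Rational(1, 53755)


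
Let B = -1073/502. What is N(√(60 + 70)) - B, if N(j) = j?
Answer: 1073/502 + √130 ≈ 13.539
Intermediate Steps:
B = -1073/502 (B = -1073*1/502 = -1073/502 ≈ -2.1375)
N(√(60 + 70)) - B = √(60 + 70) - 1*(-1073/502) = √130 + 1073/502 = 1073/502 + √130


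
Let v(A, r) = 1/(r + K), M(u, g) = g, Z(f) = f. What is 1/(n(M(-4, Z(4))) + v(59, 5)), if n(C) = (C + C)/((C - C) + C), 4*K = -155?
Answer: 135/266 ≈ 0.50752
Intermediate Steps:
K = -155/4 (K = (1/4)*(-155) = -155/4 ≈ -38.750)
v(A, r) = 1/(-155/4 + r) (v(A, r) = 1/(r - 155/4) = 1/(-155/4 + r))
n(C) = 2 (n(C) = (2*C)/(0 + C) = (2*C)/C = 2)
1/(n(M(-4, Z(4))) + v(59, 5)) = 1/(2 + 4/(-155 + 4*5)) = 1/(2 + 4/(-155 + 20)) = 1/(2 + 4/(-135)) = 1/(2 + 4*(-1/135)) = 1/(2 - 4/135) = 1/(266/135) = 135/266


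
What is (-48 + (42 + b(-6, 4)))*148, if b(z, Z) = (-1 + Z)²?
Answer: 444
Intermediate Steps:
(-48 + (42 + b(-6, 4)))*148 = (-48 + (42 + (-1 + 4)²))*148 = (-48 + (42 + 3²))*148 = (-48 + (42 + 9))*148 = (-48 + 51)*148 = 3*148 = 444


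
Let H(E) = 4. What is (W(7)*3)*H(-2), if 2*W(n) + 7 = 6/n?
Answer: -258/7 ≈ -36.857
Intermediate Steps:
W(n) = -7/2 + 3/n (W(n) = -7/2 + (6/n)/2 = -7/2 + 3/n)
(W(7)*3)*H(-2) = ((-7/2 + 3/7)*3)*4 = -43/14*3*4 = -129/14*4 = -258/7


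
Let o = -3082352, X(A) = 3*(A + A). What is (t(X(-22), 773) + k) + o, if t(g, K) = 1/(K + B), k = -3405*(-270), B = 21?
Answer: -1717423587/794 ≈ -2.1630e+6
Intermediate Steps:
k = 919350
X(A) = 6*A (X(A) = 3*(2*A) = 6*A)
t(g, K) = 1/(21 + K) (t(g, K) = 1/(K + 21) = 1/(21 + K))
(t(X(-22), 773) + k) + o = (1/(21 + 773) + 919350) - 3082352 = (1/794 + 919350) - 3082352 = 729963901/794 - 3082352 = -1717423587/794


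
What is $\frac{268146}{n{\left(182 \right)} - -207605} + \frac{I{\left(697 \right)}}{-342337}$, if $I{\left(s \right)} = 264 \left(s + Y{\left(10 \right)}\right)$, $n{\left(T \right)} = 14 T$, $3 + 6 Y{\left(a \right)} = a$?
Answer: $\frac{17687245618}{23981049187} \approx 0.73755$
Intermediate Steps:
$Y{\left(a \right)} = - \frac{1}{2} + \frac{a}{6}$
$I{\left(s \right)} = 308 + 264 s$ ($I{\left(s \right)} = 264 \left(s + \left(- \frac{1}{2} + \frac{1}{6} \cdot 10\right)\right) = 264 \left(s + \left(- \frac{1}{2} + \frac{5}{3}\right)\right) = 264 \left(s + \frac{7}{6}\right) = 264 \left(\frac{7}{6} + s\right) = 308 + 264 s$)
$\frac{268146}{n{\left(182 \right)} - -207605} + \frac{I{\left(697 \right)}}{-342337} = \frac{268146}{14 \cdot 182 - -207605} + \frac{308 + 264 \cdot 697}{-342337} = \frac{268146}{2548 + 207605} + \left(308 + 184008\right) \left(- \frac{1}{342337}\right) = \frac{268146}{210153} + 184316 \left(- \frac{1}{342337}\right) = 268146 \cdot \frac{1}{210153} - \frac{184316}{342337} = \frac{89382}{70051} - \frac{184316}{342337} = \frac{17687245618}{23981049187}$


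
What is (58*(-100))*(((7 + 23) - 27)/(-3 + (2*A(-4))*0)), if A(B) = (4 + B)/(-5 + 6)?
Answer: 5800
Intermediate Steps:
A(B) = 4 + B (A(B) = (4 + B)/1 = (4 + B)*1 = 4 + B)
(58*(-100))*(((7 + 23) - 27)/(-3 + (2*A(-4))*0)) = (58*(-100))*(((7 + 23) - 27)/(-3 + (2*(4 - 4))*0)) = -5800*(30 - 27)/(-3 + (2*0)*0) = -17400/(-3 + 0*0) = -17400/(-3 + 0) = -17400/(-3) = -17400*(-1)/3 = -5800*(-1) = 5800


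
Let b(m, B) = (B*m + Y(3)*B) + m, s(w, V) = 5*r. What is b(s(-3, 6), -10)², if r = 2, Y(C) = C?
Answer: 14400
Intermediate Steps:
s(w, V) = 10 (s(w, V) = 5*2 = 10)
b(m, B) = m + 3*B + B*m (b(m, B) = (B*m + 3*B) + m = (3*B + B*m) + m = m + 3*B + B*m)
b(s(-3, 6), -10)² = (10 + 3*(-10) - 10*10)² = (10 - 30 - 100)² = (-120)² = 14400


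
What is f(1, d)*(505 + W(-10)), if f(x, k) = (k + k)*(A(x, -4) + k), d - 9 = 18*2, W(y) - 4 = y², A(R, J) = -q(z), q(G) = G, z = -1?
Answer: 2521260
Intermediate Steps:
A(R, J) = 1 (A(R, J) = -1*(-1) = 1)
W(y) = 4 + y²
d = 45 (d = 9 + 18*2 = 9 + 36 = 45)
f(x, k) = 2*k*(1 + k) (f(x, k) = (k + k)*(1 + k) = (2*k)*(1 + k) = 2*k*(1 + k))
f(1, d)*(505 + W(-10)) = (2*45*(1 + 45))*(505 + (4 + (-10)²)) = (2*45*46)*(505 + (4 + 100)) = 4140*(505 + 104) = 4140*609 = 2521260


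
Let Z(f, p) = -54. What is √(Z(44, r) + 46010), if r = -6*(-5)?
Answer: 2*√11489 ≈ 214.37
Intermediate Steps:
r = 30
√(Z(44, r) + 46010) = √(-54 + 46010) = √45956 = 2*√11489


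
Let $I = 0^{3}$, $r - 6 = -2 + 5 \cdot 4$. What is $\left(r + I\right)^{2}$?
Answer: $576$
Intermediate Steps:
$r = 24$ ($r = 6 + \left(-2 + 5 \cdot 4\right) = 6 + \left(-2 + 20\right) = 6 + 18 = 24$)
$I = 0$
$\left(r + I\right)^{2} = \left(24 + 0\right)^{2} = 24^{2} = 576$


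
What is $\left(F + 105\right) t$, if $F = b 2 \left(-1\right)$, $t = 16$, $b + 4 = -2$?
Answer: $1872$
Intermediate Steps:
$b = -6$ ($b = -4 - 2 = -6$)
$F = 12$ ($F = \left(-6\right) 2 \left(-1\right) = \left(-12\right) \left(-1\right) = 12$)
$\left(F + 105\right) t = \left(12 + 105\right) 16 = 117 \cdot 16 = 1872$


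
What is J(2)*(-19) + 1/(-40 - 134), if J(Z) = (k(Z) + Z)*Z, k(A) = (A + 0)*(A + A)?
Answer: -66121/174 ≈ -380.01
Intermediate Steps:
k(A) = 2*A² (k(A) = A*(2*A) = 2*A²)
J(Z) = Z*(Z + 2*Z²) (J(Z) = (2*Z² + Z)*Z = (Z + 2*Z²)*Z = Z*(Z + 2*Z²))
J(2)*(-19) + 1/(-40 - 134) = (2²*(1 + 2*2))*(-19) + 1/(-40 - 134) = (4*(1 + 4))*(-19) + 1/(-174) = (4*5)*(-19) - 1/174 = 20*(-19) - 1/174 = -380 - 1/174 = -66121/174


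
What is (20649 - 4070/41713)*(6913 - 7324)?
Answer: -354005671137/41713 ≈ -8.4867e+6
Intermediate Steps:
(20649 - 4070/41713)*(6913 - 7324) = (20649 - 4070*1/41713)*(-411) = (20649 - 4070/41713)*(-411) = (861327667/41713)*(-411) = -354005671137/41713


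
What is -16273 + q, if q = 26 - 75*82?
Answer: -22397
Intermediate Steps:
q = -6124 (q = 26 - 6150 = -6124)
-16273 + q = -16273 - 6124 = -22397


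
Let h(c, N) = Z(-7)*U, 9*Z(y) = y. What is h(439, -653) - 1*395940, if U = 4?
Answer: -3563488/9 ≈ -3.9594e+5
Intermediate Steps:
Z(y) = y/9
h(c, N) = -28/9 (h(c, N) = ((⅑)*(-7))*4 = -7/9*4 = -28/9)
h(439, -653) - 1*395940 = -28/9 - 1*395940 = -28/9 - 395940 = -3563488/9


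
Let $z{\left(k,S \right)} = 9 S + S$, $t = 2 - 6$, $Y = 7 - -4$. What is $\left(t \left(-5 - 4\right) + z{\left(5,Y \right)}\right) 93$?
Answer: $13578$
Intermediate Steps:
$Y = 11$ ($Y = 7 + 4 = 11$)
$t = -4$ ($t = 2 - 6 = -4$)
$z{\left(k,S \right)} = 10 S$
$\left(t \left(-5 - 4\right) + z{\left(5,Y \right)}\right) 93 = \left(- 4 \left(-5 - 4\right) + 10 \cdot 11\right) 93 = \left(\left(-4\right) \left(-9\right) + 110\right) 93 = \left(36 + 110\right) 93 = 146 \cdot 93 = 13578$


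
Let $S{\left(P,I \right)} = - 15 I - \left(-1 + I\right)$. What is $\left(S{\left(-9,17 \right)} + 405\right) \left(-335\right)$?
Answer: $-44890$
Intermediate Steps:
$S{\left(P,I \right)} = 1 - 16 I$
$\left(S{\left(-9,17 \right)} + 405\right) \left(-335\right) = \left(\left(1 - 272\right) + 405\right) \left(-335\right) = \left(-271 + 405\right) \left(-335\right) = 134 \left(-335\right) = -44890$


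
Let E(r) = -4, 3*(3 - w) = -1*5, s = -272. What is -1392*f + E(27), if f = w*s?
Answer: 1766908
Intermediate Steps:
w = 14/3 (w = 3 - (-1)*5/3 = 3 - ⅓*(-5) = 3 + 5/3 = 14/3 ≈ 4.6667)
f = -3808/3 (f = (14/3)*(-272) = -3808/3 ≈ -1269.3)
-1392*f + E(27) = -1392*(-3808/3) - 4 = 1766912 - 4 = 1766908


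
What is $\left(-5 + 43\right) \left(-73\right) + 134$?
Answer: $-2640$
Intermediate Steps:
$\left(-5 + 43\right) \left(-73\right) + 134 = 38 \left(-73\right) + 134 = -2774 + 134 = -2640$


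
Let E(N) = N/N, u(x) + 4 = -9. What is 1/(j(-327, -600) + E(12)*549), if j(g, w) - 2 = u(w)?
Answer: 1/538 ≈ 0.0018587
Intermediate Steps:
u(x) = -13 (u(x) = -4 - 9 = -13)
j(g, w) = -11 (j(g, w) = 2 - 13 = -11)
E(N) = 1
1/(j(-327, -600) + E(12)*549) = 1/(-11 + 1*549) = 1/(-11 + 549) = 1/538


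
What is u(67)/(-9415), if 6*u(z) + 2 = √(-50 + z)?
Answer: 1/28245 - √17/56490 ≈ -3.7584e-5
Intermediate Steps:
u(z) = -⅓ + √(-50 + z)/6
u(67)/(-9415) = (-⅓ + √(-50 + 67)/6)/(-9415) = (-⅓ + √17/6)*(-1/9415) = 1/28245 - √17/56490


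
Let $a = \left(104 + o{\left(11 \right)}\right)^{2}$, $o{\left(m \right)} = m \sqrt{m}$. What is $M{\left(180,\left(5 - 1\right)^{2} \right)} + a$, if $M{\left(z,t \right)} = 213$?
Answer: $12360 + 2288 \sqrt{11} \approx 19948.0$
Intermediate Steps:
$o{\left(m \right)} = m^{\frac{3}{2}}$
$a = \left(104 + 11 \sqrt{11}\right)^{2}$ ($a = \left(104 + 11^{\frac{3}{2}}\right)^{2} = \left(104 + 11 \sqrt{11}\right)^{2} \approx 19735.0$)
$M{\left(180,\left(5 - 1\right)^{2} \right)} + a = 213 + \left(12147 + 2288 \sqrt{11}\right) = 12360 + 2288 \sqrt{11}$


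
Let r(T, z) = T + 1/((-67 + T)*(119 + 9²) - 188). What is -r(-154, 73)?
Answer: 6835753/44388 ≈ 154.00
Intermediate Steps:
r(T, z) = T + 1/(-13588 + 200*T) (r(T, z) = T + 1/((-67 + T)*(119 + 81) - 188) = T + 1/((-67 + T)*200 - 188) = T + 1/((-13400 + 200*T) - 188) = T + 1/(-13588 + 200*T))
-r(-154, 73) = -(1 - 13588*(-154) + 200*(-154)²)/(4*(-3397 + 50*(-154))) = -(1 + 2092552 + 200*23716)/(4*(-3397 - 7700)) = -(1 + 2092552 + 4743200)/(4*(-11097)) = -(-1)*6835753/(4*11097) = -1*(-6835753/44388) = 6835753/44388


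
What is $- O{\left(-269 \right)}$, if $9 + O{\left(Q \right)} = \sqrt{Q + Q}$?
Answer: $9 - i \sqrt{538} \approx 9.0 - 23.195 i$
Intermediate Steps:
$O{\left(Q \right)} = -9 + \sqrt{2} \sqrt{Q}$ ($O{\left(Q \right)} = -9 + \sqrt{Q + Q} = -9 + \sqrt{2 Q} = -9 + \sqrt{2} \sqrt{Q}$)
$- O{\left(-269 \right)} = - (-9 + \sqrt{2} \sqrt{-269}) = - (-9 + \sqrt{2} i \sqrt{269}) = - (-9 + i \sqrt{538}) = 9 - i \sqrt{538}$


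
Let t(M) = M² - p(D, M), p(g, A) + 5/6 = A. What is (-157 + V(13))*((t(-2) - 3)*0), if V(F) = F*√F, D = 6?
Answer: 0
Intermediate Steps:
p(g, A) = -⅚ + A
V(F) = F^(3/2)
t(M) = ⅚ + M² - M (t(M) = M² - (-⅚ + M) = M² + (⅚ - M) = ⅚ + M² - M)
(-157 + V(13))*((t(-2) - 3)*0) = (-157 + 13^(3/2))*(((⅚ + (-2)² - 1*(-2)) - 3)*0) = (-157 + 13*√13)*(((⅚ + 4 + 2) - 3)*0) = (-157 + 13*√13)*((41/6 - 3)*0) = (-157 + 13*√13)*((23/6)*0) = (-157 + 13*√13)*0 = 0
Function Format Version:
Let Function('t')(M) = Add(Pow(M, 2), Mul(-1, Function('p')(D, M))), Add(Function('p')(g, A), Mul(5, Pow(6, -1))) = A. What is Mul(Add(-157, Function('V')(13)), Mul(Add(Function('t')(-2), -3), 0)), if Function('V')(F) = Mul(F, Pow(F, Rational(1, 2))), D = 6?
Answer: 0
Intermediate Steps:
Function('p')(g, A) = Add(Rational(-5, 6), A)
Function('V')(F) = Pow(F, Rational(3, 2))
Function('t')(M) = Add(Rational(5, 6), Pow(M, 2), Mul(-1, M)) (Function('t')(M) = Add(Pow(M, 2), Mul(-1, Add(Rational(-5, 6), M))) = Add(Pow(M, 2), Add(Rational(5, 6), Mul(-1, M))) = Add(Rational(5, 6), Pow(M, 2), Mul(-1, M)))
Mul(Add(-157, Function('V')(13)), Mul(Add(Function('t')(-2), -3), 0)) = Mul(Add(-157, Pow(13, Rational(3, 2))), Mul(Add(Add(Rational(5, 6), Pow(-2, 2), Mul(-1, -2)), -3), 0)) = Mul(Add(-157, Mul(13, Pow(13, Rational(1, 2)))), Mul(Add(Add(Rational(5, 6), 4, 2), -3), 0)) = Mul(Add(-157, Mul(13, Pow(13, Rational(1, 2)))), Mul(Add(Rational(41, 6), -3), 0)) = Mul(Add(-157, Mul(13, Pow(13, Rational(1, 2)))), Mul(Rational(23, 6), 0)) = Mul(Add(-157, Mul(13, Pow(13, Rational(1, 2)))), 0) = 0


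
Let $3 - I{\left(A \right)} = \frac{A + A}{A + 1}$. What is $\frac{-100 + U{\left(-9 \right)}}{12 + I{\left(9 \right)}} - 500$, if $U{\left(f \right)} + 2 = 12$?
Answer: $- \frac{5575}{11} \approx -506.82$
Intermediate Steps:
$U{\left(f \right)} = 10$ ($U{\left(f \right)} = -2 + 12 = 10$)
$I{\left(A \right)} = 3 - \frac{2 A}{1 + A}$ ($I{\left(A \right)} = 3 - \frac{A + A}{A + 1} = 3 - \frac{2 A}{1 + A}$)
$\frac{-100 + U{\left(-9 \right)}}{12 + I{\left(9 \right)}} - 500 = \frac{-100 + 10}{12 + \frac{3 + 9}{1 + 9}} - 500 = - \frac{90}{12 + \frac{1}{10} \cdot 12} - 500 = - \frac{90}{12 + \frac{6}{5}} - 500 = - \frac{90}{\frac{66}{5}} - 500 = \left(-90\right) \frac{5}{66} - 500 = - \frac{75}{11} - 500 = - \frac{5575}{11}$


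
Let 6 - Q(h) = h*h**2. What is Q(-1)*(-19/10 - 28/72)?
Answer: -721/45 ≈ -16.022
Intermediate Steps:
Q(h) = 6 - h**3 (Q(h) = 6 - h*h**2 = 6 - h**3)
Q(-1)*(-19/10 - 28/72) = (6 - 1*(-1)**3)*(-19/10 - 28/72) = (6 - 1*(-1))*(-19*1/10 - 28*1/72) = (6 + 1)*(-19/10 - 7/18) = 7*(-103/45) = -721/45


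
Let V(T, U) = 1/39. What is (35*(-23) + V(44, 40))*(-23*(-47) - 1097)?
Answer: 502304/39 ≈ 12880.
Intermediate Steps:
V(T, U) = 1/39
(35*(-23) + V(44, 40))*(-23*(-47) - 1097) = (35*(-23) + 1/39)*(-23*(-47) - 1097) = (-805 + 1/39)*(1081 - 1097) = -31394/39*(-16) = 502304/39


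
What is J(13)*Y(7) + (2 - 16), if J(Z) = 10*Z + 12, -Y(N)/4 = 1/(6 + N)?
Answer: -750/13 ≈ -57.692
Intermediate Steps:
Y(N) = -4/(6 + N)
J(Z) = 12 + 10*Z
J(13)*Y(7) + (2 - 16) = (12 + 10*13)*(-4/(6 + 7)) + (2 - 16) = (12 + 130)*(-4/13) - 14 = 142*(-4*1/13) - 14 = 142*(-4/13) - 14 = -568/13 - 14 = -750/13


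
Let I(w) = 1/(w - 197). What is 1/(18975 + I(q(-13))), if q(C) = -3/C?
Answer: 2558/48538037 ≈ 5.2701e-5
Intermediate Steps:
I(w) = 1/(-197 + w)
1/(18975 + I(q(-13))) = 1/(18975 + 1/(-197 - 3/(-13))) = 1/(18975 + 1/(-197 - 3*(-1/13))) = 1/(18975 + 1/(-197 + 3/13)) = 1/(18975 + 1/(-2558/13)) = 1/(18975 - 13/2558) = 1/(48538037/2558) = 2558/48538037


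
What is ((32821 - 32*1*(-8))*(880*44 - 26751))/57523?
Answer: 395898613/57523 ≈ 6882.4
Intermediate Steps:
((32821 - 32*1*(-8))*(880*44 - 26751))/57523 = ((32821 - 32*(-8))*(38720 - 26751))*(1/57523) = ((32821 + 256)*11969)*(1/57523) = (33077*11969)*(1/57523) = 395898613*(1/57523) = 395898613/57523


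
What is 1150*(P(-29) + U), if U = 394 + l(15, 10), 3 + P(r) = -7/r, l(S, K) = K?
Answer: 13381400/29 ≈ 4.6143e+5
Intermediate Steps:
P(r) = -3 - 7/r
U = 404 (U = 394 + 10 = 404)
1150*(P(-29) + U) = 1150*((-3 - 7/(-29)) + 404) = 1150*((-3 - 7*(-1/29)) + 404) = 1150*((-3 + 7/29) + 404) = 1150*(-80/29 + 404) = 1150*(11636/29) = 13381400/29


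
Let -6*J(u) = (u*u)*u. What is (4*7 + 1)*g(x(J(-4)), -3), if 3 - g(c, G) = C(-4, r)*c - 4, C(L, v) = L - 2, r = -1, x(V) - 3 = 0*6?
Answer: 725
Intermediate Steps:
J(u) = -u³/6 (J(u) = -u*u*u/6 = -u²*u/6 = -u³/6)
x(V) = 3 (x(V) = 3 + 0*6 = 3 + 0 = 3)
C(L, v) = -2 + L
g(c, G) = 7 + 6*c (g(c, G) = 3 - ((-2 - 4)*c - 4) = 3 - (-6*c - 4) = 3 - (-4 - 6*c) = 3 + (4 + 6*c) = 7 + 6*c)
(4*7 + 1)*g(x(J(-4)), -3) = (4*7 + 1)*(7 + 6*3) = (28 + 1)*(7 + 18) = 29*25 = 725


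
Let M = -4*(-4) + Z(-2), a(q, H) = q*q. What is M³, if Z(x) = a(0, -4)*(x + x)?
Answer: 4096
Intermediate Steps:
a(q, H) = q²
Z(x) = 0 (Z(x) = 0²*(x + x) = 0*(2*x) = 0)
M = 16 (M = -4*(-4) + 0 = 16 + 0 = 16)
M³ = 16³ = 4096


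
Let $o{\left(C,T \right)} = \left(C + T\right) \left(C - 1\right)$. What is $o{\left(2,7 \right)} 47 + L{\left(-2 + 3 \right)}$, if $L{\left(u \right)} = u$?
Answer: $424$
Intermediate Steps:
$o{\left(C,T \right)} = \left(-1 + C\right) \left(C + T\right)$ ($o{\left(C,T \right)} = \left(C + T\right) \left(-1 + C\right) = \left(-1 + C\right) \left(C + T\right)$)
$o{\left(2,7 \right)} 47 + L{\left(-2 + 3 \right)} = \left(2^{2} - 2 - 7 + 2 \cdot 7\right) 47 + \left(-2 + 3\right) = \left(4 - 2 - 7 + 14\right) 47 + 1 = 9 \cdot 47 + 1 = 423 + 1 = 424$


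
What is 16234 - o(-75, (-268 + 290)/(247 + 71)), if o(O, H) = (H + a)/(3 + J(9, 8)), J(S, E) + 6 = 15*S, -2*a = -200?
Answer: 340703281/20988 ≈ 16233.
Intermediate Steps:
a = 100 (a = -½*(-200) = 100)
J(S, E) = -6 + 15*S
o(O, H) = 25/33 + H/132 (o(O, H) = (H + 100)/(3 + (-6 + 15*9)) = (100 + H)/(3 + (-6 + 135)) = (100 + H)/(3 + 129) = (100 + H)/132 = (100 + H)*(1/132) = 25/33 + H/132)
16234 - o(-75, (-268 + 290)/(247 + 71)) = 16234 - (25/33 + ((-268 + 290)/(247 + 71))/132) = 16234 - (25/33 + (22/318)/132) = 16234 - (25/33 + (22*(1/318))/132) = 16234 - (25/33 + (1/132)*(11/159)) = 16234 - (25/33 + 1/1908) = 16234 - 1*15911/20988 = 16234 - 15911/20988 = 340703281/20988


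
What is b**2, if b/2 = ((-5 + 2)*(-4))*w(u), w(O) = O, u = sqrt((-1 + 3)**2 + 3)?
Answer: 4032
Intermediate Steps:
u = sqrt(7) (u = sqrt(2**2 + 3) = sqrt(4 + 3) = sqrt(7) ≈ 2.6458)
b = 24*sqrt(7) (b = 2*(((-5 + 2)*(-4))*sqrt(7)) = 2*((-3*(-4))*sqrt(7)) = 2*(12*sqrt(7)) = 24*sqrt(7) ≈ 63.498)
b**2 = (24*sqrt(7))**2 = 4032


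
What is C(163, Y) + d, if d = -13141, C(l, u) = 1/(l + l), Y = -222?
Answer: -4283965/326 ≈ -13141.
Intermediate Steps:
C(l, u) = 1/(2*l)
C(163, Y) + d = (½)/163 - 13141 = (½)*(1/163) - 13141 = 1/326 - 13141 = -4283965/326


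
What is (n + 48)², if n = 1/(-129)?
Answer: 38328481/16641 ≈ 2303.3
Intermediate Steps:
n = -1/129 ≈ -0.0077519
(n + 48)² = (-1/129 + 48)² = (6191/129)² = 38328481/16641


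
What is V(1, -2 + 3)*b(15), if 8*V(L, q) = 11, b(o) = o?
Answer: 165/8 ≈ 20.625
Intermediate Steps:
V(L, q) = 11/8 (V(L, q) = (1/8)*11 = 11/8)
V(1, -2 + 3)*b(15) = (11/8)*15 = 165/8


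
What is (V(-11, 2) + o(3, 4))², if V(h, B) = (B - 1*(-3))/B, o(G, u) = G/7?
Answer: 1681/196 ≈ 8.5765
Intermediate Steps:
o(G, u) = G/7 (o(G, u) = G*(⅐) = G/7)
V(h, B) = (3 + B)/B (V(h, B) = (B + 3)/B = (3 + B)/B)
(V(-11, 2) + o(3, 4))² = ((3 + 2)/2 + (⅐)*3)² = ((½)*5 + 3/7)² = (5/2 + 3/7)² = (41/14)² = 1681/196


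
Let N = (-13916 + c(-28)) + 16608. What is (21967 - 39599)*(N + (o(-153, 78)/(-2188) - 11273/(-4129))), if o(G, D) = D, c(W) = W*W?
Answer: -138531993367312/2258563 ≈ -6.1336e+7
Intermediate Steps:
c(W) = W**2
N = 3476 (N = (-13916 + (-28)**2) + 16608 = (-13916 + 784) + 16608 = -13132 + 16608 = 3476)
(21967 - 39599)*(N + (o(-153, 78)/(-2188) - 11273/(-4129))) = (21967 - 39599)*(3476 + (78/(-2188) - 11273/(-4129))) = -17632*(3476 + (78*(-1/2188) - 11273*(-1/4129))) = -17632*(3476 + (-39/1094 + 11273/4129)) = -17632*(3476 + 12171631/4517126) = -17632*15713701607/4517126 = -138531993367312/2258563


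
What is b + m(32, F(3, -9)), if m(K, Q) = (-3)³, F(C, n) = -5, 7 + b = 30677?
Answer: 30643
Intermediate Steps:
b = 30670 (b = -7 + 30677 = 30670)
m(K, Q) = -27
b + m(32, F(3, -9)) = 30670 - 27 = 30643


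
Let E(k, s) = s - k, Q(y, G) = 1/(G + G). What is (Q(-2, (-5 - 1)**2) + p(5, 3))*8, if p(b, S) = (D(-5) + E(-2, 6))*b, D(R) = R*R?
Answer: 11881/9 ≈ 1320.1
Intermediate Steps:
Q(y, G) = 1/(2*G)
D(R) = R**2
p(b, S) = 33*b (p(b, S) = ((-5)**2 + (6 - 1*(-2)))*b = (25 + (6 + 2))*b = (25 + 8)*b = 33*b)
(Q(-2, (-5 - 1)**2) + p(5, 3))*8 = (1/(2*((-5 - 1)**2)) + 33*5)*8 = (1/(2*((-6)**2)) + 165)*8 = ((1/2)/36 + 165)*8 = ((1/2)*(1/36) + 165)*8 = (1/72 + 165)*8 = (11881/72)*8 = 11881/9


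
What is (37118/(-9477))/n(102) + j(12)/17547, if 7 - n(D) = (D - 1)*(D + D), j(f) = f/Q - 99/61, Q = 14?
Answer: 71426501893/487510917626187 ≈ 0.00014651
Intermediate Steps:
j(f) = -99/61 + f/14 (j(f) = f/14 - 99/61 = -99/61 + f/14)
n(D) = 7 - 2*D*(-1 + D) (n(D) = 7 - (D - 1)*(D + D) = 7 - (-1 + D)*2*D = 7 - 2*D*(-1 + D))
(37118/(-9477))/n(102) + j(12)/17547 = (37118/(-9477))/(7 - 2*102² + 2*102) + (-99/61 + (1/14)*12)/17547 = (37118*(-1/9477))/(7 - 2*10404 + 204) + (-99/61 + 6/7)*(1/17547) = -37118/(9477*(7 - 20808 + 204)) - 327/427*1/17547 = -37118/9477/(-20597) - 109/2497523 = -37118/9477*(-1/20597) - 109/2497523 = 37118/195197769 - 109/2497523 = 71426501893/487510917626187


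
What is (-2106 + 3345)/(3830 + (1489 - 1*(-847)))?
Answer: 1239/6166 ≈ 0.20094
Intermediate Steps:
(-2106 + 3345)/(3830 + (1489 - 1*(-847))) = 1239/(3830 + (1489 + 847)) = 1239/(3830 + 2336) = 1239/6166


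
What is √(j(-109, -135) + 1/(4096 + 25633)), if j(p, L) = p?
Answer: 2*I*√24083908835/29729 ≈ 10.44*I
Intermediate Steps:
√(j(-109, -135) + 1/(4096 + 25633)) = √(-109 + 1/(4096 + 25633)) = √(-109 + 1/29729) = √(-3240460/29729) = 2*I*√24083908835/29729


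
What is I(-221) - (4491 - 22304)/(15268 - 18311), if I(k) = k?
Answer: -690316/3043 ≈ -226.85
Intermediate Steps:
I(-221) - (4491 - 22304)/(15268 - 18311) = -221 - (4491 - 22304)/(15268 - 18311) = -221 - (-17813)/(-3043) = -221 - (-17813)*(-1)/3043 = -221 - 1*17813/3043 = -221 - 17813/3043 = -690316/3043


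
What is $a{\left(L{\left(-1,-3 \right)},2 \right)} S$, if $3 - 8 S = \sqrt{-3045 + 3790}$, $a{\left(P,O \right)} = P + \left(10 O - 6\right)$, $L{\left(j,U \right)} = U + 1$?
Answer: $\frac{9}{2} - \frac{3 \sqrt{745}}{2} \approx -36.442$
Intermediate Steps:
$L{\left(j,U \right)} = 1 + U$
$a{\left(P,O \right)} = -6 + P + 10 O$ ($a{\left(P,O \right)} = P + \left(-6 + 10 O\right) = -6 + P + 10 O$)
$S = \frac{3}{8} - \frac{\sqrt{745}}{8}$ ($S = \frac{3}{8} - \frac{\sqrt{-3045 + 3790}}{8} = \frac{3}{8} - \frac{\sqrt{745}}{8} \approx -3.0368$)
$a{\left(L{\left(-1,-3 \right)},2 \right)} S = \left(-6 + \left(1 - 3\right) + 10 \cdot 2\right) \left(\frac{3}{8} - \frac{\sqrt{745}}{8}\right) = \left(-6 - 2 + 20\right) \left(\frac{3}{8} - \frac{\sqrt{745}}{8}\right) = 12 \left(\frac{3}{8} - \frac{\sqrt{745}}{8}\right) = \frac{9}{2} - \frac{3 \sqrt{745}}{2}$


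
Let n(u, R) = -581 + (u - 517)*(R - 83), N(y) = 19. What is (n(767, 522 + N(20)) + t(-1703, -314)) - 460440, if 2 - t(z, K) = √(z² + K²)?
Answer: -346519 - √2998805 ≈ -3.4825e+5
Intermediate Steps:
n(u, R) = -581 + (-517 + u)*(-83 + R)
t(z, K) = 2 - √(K² + z²) (t(z, K) = 2 - √(z² + K²) = 2 - √(K² + z²))
(n(767, 522 + N(20)) + t(-1703, -314)) - 460440 = ((42330 - 517*(522 + 19) - 83*767 + (522 + 19)*767) + (2 - √((-314)² + (-1703)²))) - 460440 = ((42330 - 517*541 - 63661 + 541*767) + (2 - √(98596 + 2900209))) - 460440 = ((42330 - 279697 - 63661 + 414947) + (2 - √2998805)) - 460440 = (113919 + (2 - √2998805)) - 460440 = (113921 - √2998805) - 460440 = -346519 - √2998805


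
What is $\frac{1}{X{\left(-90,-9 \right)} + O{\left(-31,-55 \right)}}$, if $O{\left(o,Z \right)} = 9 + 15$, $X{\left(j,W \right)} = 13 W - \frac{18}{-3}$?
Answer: $- \frac{1}{87} \approx -0.011494$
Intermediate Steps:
$X{\left(j,W \right)} = 6 + 13 W$ ($X{\left(j,W \right)} = 13 W - -6 = 13 W + 6 = 6 + 13 W$)
$O{\left(o,Z \right)} = 24$
$\frac{1}{X{\left(-90,-9 \right)} + O{\left(-31,-55 \right)}} = \frac{1}{\left(6 + 13 \left(-9\right)\right) + 24} = \frac{1}{\left(6 - 117\right) + 24} = \frac{1}{-111 + 24} = \frac{1}{-87} = - \frac{1}{87}$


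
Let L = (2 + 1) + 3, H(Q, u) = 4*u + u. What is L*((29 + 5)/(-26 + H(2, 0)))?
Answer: -102/13 ≈ -7.8462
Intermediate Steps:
H(Q, u) = 5*u
L = 6 (L = 3 + 3 = 6)
L*((29 + 5)/(-26 + H(2, 0))) = 6*((29 + 5)/(-26 + 5*0)) = 6*(34/(-26 + 0)) = 6*(34/(-26)) = 6*(34*(-1/26)) = 6*(-17/13) = -102/13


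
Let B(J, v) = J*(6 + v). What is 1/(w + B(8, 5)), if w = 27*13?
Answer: 1/439 ≈ 0.0022779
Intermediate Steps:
w = 351
1/(w + B(8, 5)) = 1/(351 + 8*(6 + 5)) = 1/(351 + 8*11) = 1/(351 + 88) = 1/439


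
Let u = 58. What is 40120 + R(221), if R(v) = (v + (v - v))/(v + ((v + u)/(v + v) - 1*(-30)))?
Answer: 4462284202/111221 ≈ 40121.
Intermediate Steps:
R(v) = v/(30 + v + (58 + v)/(2*v)) (R(v) = (v + (v - v))/(v + ((v + 58)/(v + v) - 1*(-30))) = (v + 0)/(v + ((58 + v)/((2*v)) + 30)) = v/(v + ((58 + v)*(1/(2*v)) + 30)) = v/(v + ((58 + v)/(2*v) + 30)) = v/(v + (30 + (58 + v)/(2*v))) = v/(30 + v + (58 + v)/(2*v)))
40120 + R(221) = 40120 + 2*221²/(58 + 2*221² + 61*221) = 40120 + 2*48841/(58 + 2*48841 + 13481) = 40120 + 2*48841/(58 + 97682 + 13481) = 40120 + 2*48841/111221 = 40120 + 2*48841*(1/111221) = 40120 + 97682/111221 = 4462284202/111221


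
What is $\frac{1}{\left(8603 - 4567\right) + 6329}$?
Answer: $\frac{1}{10365} \approx 9.6478 \cdot 10^{-5}$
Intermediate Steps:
$\frac{1}{\left(8603 - 4567\right) + 6329} = \frac{1}{4036 + 6329} = \frac{1}{10365}$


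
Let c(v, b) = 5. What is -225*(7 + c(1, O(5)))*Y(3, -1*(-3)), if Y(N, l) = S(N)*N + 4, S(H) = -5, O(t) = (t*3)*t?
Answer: 29700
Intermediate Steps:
O(t) = 3*t² (O(t) = (3*t)*t = 3*t²)
Y(N, l) = 4 - 5*N (Y(N, l) = -5*N + 4 = 4 - 5*N)
-225*(7 + c(1, O(5)))*Y(3, -1*(-3)) = -225*(7 + 5)*(4 - 5*3) = -2700*(4 - 15) = -2700*(-11) = -225*(-132) = 29700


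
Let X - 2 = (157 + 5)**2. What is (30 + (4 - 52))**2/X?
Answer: 162/13123 ≈ 0.012345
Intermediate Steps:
X = 26246 (X = 2 + (157 + 5)**2 = 2 + 162**2 = 2 + 26244 = 26246)
(30 + (4 - 52))**2/X = (30 + (4 - 52))**2/26246 = (30 - 48)**2*(1/26246) = (-18)**2*(1/26246) = 324*(1/26246) = 162/13123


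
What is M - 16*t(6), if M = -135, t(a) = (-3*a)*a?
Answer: 1593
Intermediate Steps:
t(a) = -3*a²
M - 16*t(6) = -135 - (-48)*6² = -135 - (-48)*36 = -135 - 16*(-108) = -135 + 1728 = 1593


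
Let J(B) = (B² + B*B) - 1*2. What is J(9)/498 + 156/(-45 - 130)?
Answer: -24844/43575 ≈ -0.57014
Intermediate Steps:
J(B) = -2 + 2*B² (J(B) = (B² + B²) - 2 = 2*B² - 2 = -2 + 2*B²)
J(9)/498 + 156/(-45 - 130) = (-2 + 2*9²)/498 + 156/(-45 - 130) = (-2 + 2*81)*(1/498) + 156/(-175) = (-2 + 162)*(1/498) + 156*(-1/175) = 160*(1/498) - 156/175 = 80/249 - 156/175 = -24844/43575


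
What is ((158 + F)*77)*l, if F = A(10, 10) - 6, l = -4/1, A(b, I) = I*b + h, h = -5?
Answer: -76076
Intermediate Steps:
A(b, I) = -5 + I*b (A(b, I) = I*b - 5 = -5 + I*b)
l = -4 (l = -4*1 = -4)
F = 89 (F = (-5 + 10*10) - 6 = (-5 + 100) - 6 = 95 - 6 = 89)
((158 + F)*77)*l = ((158 + 89)*77)*(-4) = (247*77)*(-4) = 19019*(-4) = -76076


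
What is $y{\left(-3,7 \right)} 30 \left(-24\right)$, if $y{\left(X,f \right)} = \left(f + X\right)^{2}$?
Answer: $-11520$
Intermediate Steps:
$y{\left(X,f \right)} = \left(X + f\right)^{2}$
$y{\left(-3,7 \right)} 30 \left(-24\right) = \left(-3 + 7\right)^{2} \cdot 30 \left(-24\right) = 4^{2} \cdot 30 \left(-24\right) = 16 \cdot 30 \left(-24\right) = 480 \left(-24\right) = -11520$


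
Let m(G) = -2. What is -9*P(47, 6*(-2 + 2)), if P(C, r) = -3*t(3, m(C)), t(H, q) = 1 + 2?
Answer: 81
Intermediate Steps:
t(H, q) = 3
P(C, r) = -9 (P(C, r) = -3*3 = -9)
-9*P(47, 6*(-2 + 2)) = -9*(-9) = 81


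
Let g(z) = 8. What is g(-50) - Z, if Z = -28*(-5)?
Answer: -132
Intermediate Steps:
Z = 140
g(-50) - Z = 8 - 1*140 = 8 - 140 = -132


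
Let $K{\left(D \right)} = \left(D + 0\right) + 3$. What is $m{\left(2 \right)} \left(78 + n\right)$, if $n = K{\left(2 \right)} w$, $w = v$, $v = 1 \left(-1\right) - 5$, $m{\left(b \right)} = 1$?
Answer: $48$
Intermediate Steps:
$v = -6$ ($v = -1 - 5 = -6$)
$K{\left(D \right)} = 3 + D$ ($K{\left(D \right)} = D + 3 = 3 + D$)
$w = -6$
$n = -30$ ($n = \left(3 + 2\right) \left(-6\right) = 5 \left(-6\right) = -30$)
$m{\left(2 \right)} \left(78 + n\right) = 1 \left(78 - 30\right) = 1 \cdot 48 = 48$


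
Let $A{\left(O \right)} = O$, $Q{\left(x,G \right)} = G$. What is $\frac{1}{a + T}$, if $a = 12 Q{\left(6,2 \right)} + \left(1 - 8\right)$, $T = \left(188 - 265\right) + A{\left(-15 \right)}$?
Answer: $- \frac{1}{75} \approx -0.013333$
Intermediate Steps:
$T = -92$ ($T = \left(188 - 265\right) - 15 = -77 - 15 = -92$)
$a = 17$ ($a = 12 \cdot 2 + \left(1 - 8\right) = 24 + \left(1 - 8\right) = 24 - 7 = 17$)
$\frac{1}{a + T} = \frac{1}{17 - 92} = \frac{1}{-75} = - \frac{1}{75}$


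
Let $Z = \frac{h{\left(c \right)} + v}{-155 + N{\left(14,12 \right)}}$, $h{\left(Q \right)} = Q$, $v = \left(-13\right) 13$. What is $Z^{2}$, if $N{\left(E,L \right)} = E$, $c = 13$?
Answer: $\frac{2704}{2209} \approx 1.2241$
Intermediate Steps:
$v = -169$
$Z = \frac{52}{47}$ ($Z = \frac{13 - 169}{-155 + 14} = - \frac{156}{-141} = \left(-156\right) \left(- \frac{1}{141}\right) = \frac{52}{47} \approx 1.1064$)
$Z^{2} = \left(\frac{52}{47}\right)^{2} = \frac{2704}{2209}$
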